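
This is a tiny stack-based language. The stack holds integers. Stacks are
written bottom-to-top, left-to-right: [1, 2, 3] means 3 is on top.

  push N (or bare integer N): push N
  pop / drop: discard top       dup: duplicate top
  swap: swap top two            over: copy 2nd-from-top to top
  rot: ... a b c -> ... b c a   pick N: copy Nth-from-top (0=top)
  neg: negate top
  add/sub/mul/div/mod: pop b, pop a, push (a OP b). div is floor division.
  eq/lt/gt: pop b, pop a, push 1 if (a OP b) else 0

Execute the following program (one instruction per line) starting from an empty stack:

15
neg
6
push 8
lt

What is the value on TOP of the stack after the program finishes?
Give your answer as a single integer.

Answer: 1

Derivation:
After 'push 15': [15]
After 'neg': [-15]
After 'push 6': [-15, 6]
After 'push 8': [-15, 6, 8]
After 'lt': [-15, 1]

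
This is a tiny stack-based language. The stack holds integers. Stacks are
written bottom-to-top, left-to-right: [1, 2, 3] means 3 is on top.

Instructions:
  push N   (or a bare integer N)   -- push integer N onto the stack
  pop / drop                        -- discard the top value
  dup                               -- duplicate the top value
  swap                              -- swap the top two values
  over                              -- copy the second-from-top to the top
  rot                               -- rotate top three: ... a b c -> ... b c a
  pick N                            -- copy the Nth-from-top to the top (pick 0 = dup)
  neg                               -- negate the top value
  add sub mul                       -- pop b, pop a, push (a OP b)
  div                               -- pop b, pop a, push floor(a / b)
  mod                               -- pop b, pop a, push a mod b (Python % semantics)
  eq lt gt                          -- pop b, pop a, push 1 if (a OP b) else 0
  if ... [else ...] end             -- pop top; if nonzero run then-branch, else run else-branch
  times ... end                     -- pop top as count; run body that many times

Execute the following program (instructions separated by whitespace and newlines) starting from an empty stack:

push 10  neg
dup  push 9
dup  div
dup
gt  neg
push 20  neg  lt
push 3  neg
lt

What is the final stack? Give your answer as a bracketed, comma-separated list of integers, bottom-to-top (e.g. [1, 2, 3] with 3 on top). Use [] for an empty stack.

After 'push 10': [10]
After 'neg': [-10]
After 'dup': [-10, -10]
After 'push 9': [-10, -10, 9]
After 'dup': [-10, -10, 9, 9]
After 'div': [-10, -10, 1]
After 'dup': [-10, -10, 1, 1]
After 'gt': [-10, -10, 0]
After 'neg': [-10, -10, 0]
After 'push 20': [-10, -10, 0, 20]
After 'neg': [-10, -10, 0, -20]
After 'lt': [-10, -10, 0]
After 'push 3': [-10, -10, 0, 3]
After 'neg': [-10, -10, 0, -3]
After 'lt': [-10, -10, 0]

Answer: [-10, -10, 0]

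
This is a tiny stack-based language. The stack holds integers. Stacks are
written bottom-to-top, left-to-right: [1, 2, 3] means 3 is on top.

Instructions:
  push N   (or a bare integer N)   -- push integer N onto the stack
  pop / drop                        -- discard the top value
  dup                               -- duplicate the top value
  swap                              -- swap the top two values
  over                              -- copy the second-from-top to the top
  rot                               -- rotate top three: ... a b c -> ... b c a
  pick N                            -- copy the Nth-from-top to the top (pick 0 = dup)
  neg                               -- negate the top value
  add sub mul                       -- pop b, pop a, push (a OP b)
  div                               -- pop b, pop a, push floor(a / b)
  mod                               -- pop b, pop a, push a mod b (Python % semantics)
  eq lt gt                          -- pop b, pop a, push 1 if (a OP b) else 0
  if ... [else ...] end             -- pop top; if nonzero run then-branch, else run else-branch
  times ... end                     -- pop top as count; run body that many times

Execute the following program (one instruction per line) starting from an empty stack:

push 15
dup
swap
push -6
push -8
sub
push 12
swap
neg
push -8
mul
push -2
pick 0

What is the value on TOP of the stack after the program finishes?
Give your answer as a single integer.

After 'push 15': [15]
After 'dup': [15, 15]
After 'swap': [15, 15]
After 'push -6': [15, 15, -6]
After 'push -8': [15, 15, -6, -8]
After 'sub': [15, 15, 2]
After 'push 12': [15, 15, 2, 12]
After 'swap': [15, 15, 12, 2]
After 'neg': [15, 15, 12, -2]
After 'push -8': [15, 15, 12, -2, -8]
After 'mul': [15, 15, 12, 16]
After 'push -2': [15, 15, 12, 16, -2]
After 'pick 0': [15, 15, 12, 16, -2, -2]

Answer: -2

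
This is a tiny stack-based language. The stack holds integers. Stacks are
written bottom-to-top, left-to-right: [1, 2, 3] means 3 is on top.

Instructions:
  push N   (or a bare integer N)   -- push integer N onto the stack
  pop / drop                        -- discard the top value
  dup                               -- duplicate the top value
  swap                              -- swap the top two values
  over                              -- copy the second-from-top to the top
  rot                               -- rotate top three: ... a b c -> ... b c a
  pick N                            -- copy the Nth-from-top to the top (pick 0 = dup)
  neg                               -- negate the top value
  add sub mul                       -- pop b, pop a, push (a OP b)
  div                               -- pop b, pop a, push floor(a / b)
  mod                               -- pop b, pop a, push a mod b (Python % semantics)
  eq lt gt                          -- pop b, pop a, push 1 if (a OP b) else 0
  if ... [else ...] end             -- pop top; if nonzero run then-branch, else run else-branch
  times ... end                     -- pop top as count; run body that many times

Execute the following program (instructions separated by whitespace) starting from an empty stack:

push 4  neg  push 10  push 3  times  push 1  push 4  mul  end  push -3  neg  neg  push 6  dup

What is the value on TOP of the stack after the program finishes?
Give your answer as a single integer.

After 'push 4': [4]
After 'neg': [-4]
After 'push 10': [-4, 10]
After 'push 3': [-4, 10, 3]
After 'times': [-4, 10]
After 'push 1': [-4, 10, 1]
After 'push 4': [-4, 10, 1, 4]
After 'mul': [-4, 10, 4]
After 'push 1': [-4, 10, 4, 1]
After 'push 4': [-4, 10, 4, 1, 4]
After 'mul': [-4, 10, 4, 4]
After 'push 1': [-4, 10, 4, 4, 1]
After 'push 4': [-4, 10, 4, 4, 1, 4]
After 'mul': [-4, 10, 4, 4, 4]
After 'push -3': [-4, 10, 4, 4, 4, -3]
After 'neg': [-4, 10, 4, 4, 4, 3]
After 'neg': [-4, 10, 4, 4, 4, -3]
After 'push 6': [-4, 10, 4, 4, 4, -3, 6]
After 'dup': [-4, 10, 4, 4, 4, -3, 6, 6]

Answer: 6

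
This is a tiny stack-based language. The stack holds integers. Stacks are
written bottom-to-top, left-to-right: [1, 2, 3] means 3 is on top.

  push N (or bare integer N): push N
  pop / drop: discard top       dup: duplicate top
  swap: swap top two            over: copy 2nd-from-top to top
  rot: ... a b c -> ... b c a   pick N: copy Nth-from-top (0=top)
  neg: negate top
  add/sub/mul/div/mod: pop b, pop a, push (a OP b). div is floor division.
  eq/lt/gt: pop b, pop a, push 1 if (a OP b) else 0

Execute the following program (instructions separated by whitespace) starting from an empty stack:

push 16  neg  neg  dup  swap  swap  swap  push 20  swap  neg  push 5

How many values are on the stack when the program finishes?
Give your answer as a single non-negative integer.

Answer: 4

Derivation:
After 'push 16': stack = [16] (depth 1)
After 'neg': stack = [-16] (depth 1)
After 'neg': stack = [16] (depth 1)
After 'dup': stack = [16, 16] (depth 2)
After 'swap': stack = [16, 16] (depth 2)
After 'swap': stack = [16, 16] (depth 2)
After 'swap': stack = [16, 16] (depth 2)
After 'push 20': stack = [16, 16, 20] (depth 3)
After 'swap': stack = [16, 20, 16] (depth 3)
After 'neg': stack = [16, 20, -16] (depth 3)
After 'push 5': stack = [16, 20, -16, 5] (depth 4)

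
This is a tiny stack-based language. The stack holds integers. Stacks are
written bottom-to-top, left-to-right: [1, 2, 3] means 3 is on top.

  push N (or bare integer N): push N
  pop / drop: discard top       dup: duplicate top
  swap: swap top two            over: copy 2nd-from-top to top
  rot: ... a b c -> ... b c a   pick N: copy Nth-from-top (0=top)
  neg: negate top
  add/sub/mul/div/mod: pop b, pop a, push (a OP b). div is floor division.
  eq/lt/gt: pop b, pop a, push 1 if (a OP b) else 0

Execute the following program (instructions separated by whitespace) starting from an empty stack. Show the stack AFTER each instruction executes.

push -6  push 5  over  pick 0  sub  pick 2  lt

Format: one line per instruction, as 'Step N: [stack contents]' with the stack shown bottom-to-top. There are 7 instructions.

Step 1: [-6]
Step 2: [-6, 5]
Step 3: [-6, 5, -6]
Step 4: [-6, 5, -6, -6]
Step 5: [-6, 5, 0]
Step 6: [-6, 5, 0, -6]
Step 7: [-6, 5, 0]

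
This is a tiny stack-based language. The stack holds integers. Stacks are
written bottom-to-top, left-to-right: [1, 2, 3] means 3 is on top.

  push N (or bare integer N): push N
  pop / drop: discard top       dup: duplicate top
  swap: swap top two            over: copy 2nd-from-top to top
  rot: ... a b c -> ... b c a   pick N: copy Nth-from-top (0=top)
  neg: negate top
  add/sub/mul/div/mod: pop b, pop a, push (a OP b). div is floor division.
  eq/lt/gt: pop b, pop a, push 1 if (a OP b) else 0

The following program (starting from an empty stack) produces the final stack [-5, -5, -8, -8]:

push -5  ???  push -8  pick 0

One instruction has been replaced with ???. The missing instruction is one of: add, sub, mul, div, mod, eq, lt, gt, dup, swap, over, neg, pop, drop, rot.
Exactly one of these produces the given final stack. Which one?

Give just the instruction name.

Stack before ???: [-5]
Stack after ???:  [-5, -5]
The instruction that transforms [-5] -> [-5, -5] is: dup

Answer: dup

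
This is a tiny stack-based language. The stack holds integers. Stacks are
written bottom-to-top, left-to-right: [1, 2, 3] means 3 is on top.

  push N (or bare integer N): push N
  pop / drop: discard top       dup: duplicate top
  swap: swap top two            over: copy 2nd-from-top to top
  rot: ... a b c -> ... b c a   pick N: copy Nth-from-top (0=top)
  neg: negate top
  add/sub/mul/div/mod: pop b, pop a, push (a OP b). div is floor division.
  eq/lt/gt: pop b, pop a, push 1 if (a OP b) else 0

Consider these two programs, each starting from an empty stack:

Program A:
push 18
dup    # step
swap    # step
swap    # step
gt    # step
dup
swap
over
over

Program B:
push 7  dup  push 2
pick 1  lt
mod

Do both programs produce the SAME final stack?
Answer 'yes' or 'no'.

Answer: no

Derivation:
Program A trace:
  After 'push 18': [18]
  After 'dup': [18, 18]
  After 'swap': [18, 18]
  After 'swap': [18, 18]
  After 'gt': [0]
  After 'dup': [0, 0]
  After 'swap': [0, 0]
  After 'over': [0, 0, 0]
  After 'over': [0, 0, 0, 0]
Program A final stack: [0, 0, 0, 0]

Program B trace:
  After 'push 7': [7]
  After 'dup': [7, 7]
  After 'push 2': [7, 7, 2]
  After 'pick 1': [7, 7, 2, 7]
  After 'lt': [7, 7, 1]
  After 'mod': [7, 0]
Program B final stack: [7, 0]
Same: no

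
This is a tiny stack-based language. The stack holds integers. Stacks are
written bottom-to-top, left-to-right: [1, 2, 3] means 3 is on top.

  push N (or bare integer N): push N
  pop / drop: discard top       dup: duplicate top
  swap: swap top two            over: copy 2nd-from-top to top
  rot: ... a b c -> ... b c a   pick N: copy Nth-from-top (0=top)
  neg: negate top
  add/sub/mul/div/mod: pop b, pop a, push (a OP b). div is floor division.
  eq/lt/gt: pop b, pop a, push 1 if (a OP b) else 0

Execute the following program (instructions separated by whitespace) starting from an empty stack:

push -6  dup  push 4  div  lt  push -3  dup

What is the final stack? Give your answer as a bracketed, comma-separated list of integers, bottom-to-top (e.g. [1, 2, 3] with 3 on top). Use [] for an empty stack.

After 'push -6': [-6]
After 'dup': [-6, -6]
After 'push 4': [-6, -6, 4]
After 'div': [-6, -2]
After 'lt': [1]
After 'push -3': [1, -3]
After 'dup': [1, -3, -3]

Answer: [1, -3, -3]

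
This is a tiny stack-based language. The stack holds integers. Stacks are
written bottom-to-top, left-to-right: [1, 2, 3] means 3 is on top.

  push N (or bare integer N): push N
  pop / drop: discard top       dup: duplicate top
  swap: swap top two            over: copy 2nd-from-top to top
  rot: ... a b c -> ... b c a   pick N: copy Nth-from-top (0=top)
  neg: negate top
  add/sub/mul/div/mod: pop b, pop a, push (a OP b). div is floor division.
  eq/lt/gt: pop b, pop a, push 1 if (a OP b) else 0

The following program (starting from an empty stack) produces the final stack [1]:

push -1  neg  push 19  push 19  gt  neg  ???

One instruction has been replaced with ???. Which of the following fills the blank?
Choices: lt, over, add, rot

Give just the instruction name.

Stack before ???: [1, 0]
Stack after ???:  [1]
Checking each choice:
  lt: produces [0]
  over: produces [1, 0, 1]
  add: MATCH
  rot: stack underflow (need 3, have 2)


Answer: add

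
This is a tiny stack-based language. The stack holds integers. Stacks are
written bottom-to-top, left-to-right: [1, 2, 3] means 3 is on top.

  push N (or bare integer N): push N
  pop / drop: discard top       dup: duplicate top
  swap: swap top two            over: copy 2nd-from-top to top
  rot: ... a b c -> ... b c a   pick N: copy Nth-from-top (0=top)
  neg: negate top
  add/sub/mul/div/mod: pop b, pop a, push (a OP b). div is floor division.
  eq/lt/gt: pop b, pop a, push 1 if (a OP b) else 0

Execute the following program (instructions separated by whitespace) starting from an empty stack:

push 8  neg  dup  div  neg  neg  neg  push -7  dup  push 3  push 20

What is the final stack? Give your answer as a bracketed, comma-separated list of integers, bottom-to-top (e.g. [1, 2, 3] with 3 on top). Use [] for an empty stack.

After 'push 8': [8]
After 'neg': [-8]
After 'dup': [-8, -8]
After 'div': [1]
After 'neg': [-1]
After 'neg': [1]
After 'neg': [-1]
After 'push -7': [-1, -7]
After 'dup': [-1, -7, -7]
After 'push 3': [-1, -7, -7, 3]
After 'push 20': [-1, -7, -7, 3, 20]

Answer: [-1, -7, -7, 3, 20]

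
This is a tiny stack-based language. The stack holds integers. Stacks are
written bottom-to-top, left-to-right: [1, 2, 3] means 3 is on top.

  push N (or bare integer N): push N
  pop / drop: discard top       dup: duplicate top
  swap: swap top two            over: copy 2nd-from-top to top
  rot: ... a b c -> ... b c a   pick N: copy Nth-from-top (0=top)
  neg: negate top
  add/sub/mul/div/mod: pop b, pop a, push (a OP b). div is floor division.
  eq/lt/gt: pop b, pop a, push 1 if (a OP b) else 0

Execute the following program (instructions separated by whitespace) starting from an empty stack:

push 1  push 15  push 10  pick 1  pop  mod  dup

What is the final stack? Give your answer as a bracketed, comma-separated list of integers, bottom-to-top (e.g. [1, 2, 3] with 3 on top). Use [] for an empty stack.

Answer: [1, 5, 5]

Derivation:
After 'push 1': [1]
After 'push 15': [1, 15]
After 'push 10': [1, 15, 10]
After 'pick 1': [1, 15, 10, 15]
After 'pop': [1, 15, 10]
After 'mod': [1, 5]
After 'dup': [1, 5, 5]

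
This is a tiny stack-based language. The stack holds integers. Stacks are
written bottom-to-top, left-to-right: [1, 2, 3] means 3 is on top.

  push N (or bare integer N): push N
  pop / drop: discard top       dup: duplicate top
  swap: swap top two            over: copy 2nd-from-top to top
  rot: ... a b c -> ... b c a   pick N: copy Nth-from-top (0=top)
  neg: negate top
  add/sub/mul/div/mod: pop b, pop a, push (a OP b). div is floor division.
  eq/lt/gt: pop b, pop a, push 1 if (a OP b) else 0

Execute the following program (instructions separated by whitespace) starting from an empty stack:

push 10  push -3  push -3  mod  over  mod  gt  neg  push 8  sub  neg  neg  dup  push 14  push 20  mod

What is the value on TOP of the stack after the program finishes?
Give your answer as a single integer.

After 'push 10': [10]
After 'push -3': [10, -3]
After 'push -3': [10, -3, -3]
After 'mod': [10, 0]
After 'over': [10, 0, 10]
After 'mod': [10, 0]
After 'gt': [1]
After 'neg': [-1]
After 'push 8': [-1, 8]
After 'sub': [-9]
After 'neg': [9]
After 'neg': [-9]
After 'dup': [-9, -9]
After 'push 14': [-9, -9, 14]
After 'push 20': [-9, -9, 14, 20]
After 'mod': [-9, -9, 14]

Answer: 14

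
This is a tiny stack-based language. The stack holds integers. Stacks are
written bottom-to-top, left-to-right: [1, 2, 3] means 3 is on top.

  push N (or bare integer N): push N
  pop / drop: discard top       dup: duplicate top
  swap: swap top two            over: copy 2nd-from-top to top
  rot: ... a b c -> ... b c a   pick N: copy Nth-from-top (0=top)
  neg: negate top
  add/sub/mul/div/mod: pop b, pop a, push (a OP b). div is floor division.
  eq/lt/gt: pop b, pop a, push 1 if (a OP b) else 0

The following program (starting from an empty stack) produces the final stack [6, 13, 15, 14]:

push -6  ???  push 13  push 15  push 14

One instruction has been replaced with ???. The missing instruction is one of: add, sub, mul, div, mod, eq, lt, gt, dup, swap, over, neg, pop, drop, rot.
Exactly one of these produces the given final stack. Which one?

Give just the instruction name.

Answer: neg

Derivation:
Stack before ???: [-6]
Stack after ???:  [6]
The instruction that transforms [-6] -> [6] is: neg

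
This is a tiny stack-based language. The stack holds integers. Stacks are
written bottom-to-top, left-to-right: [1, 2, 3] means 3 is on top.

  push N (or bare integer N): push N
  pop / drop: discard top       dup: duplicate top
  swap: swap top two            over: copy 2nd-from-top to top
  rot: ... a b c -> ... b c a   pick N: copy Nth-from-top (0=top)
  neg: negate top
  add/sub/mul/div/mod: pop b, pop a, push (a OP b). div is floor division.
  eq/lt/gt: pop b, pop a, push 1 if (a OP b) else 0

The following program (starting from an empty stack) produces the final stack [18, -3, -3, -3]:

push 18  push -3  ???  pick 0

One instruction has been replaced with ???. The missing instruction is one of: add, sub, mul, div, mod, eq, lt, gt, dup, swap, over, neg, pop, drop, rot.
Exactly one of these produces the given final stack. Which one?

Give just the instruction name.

Stack before ???: [18, -3]
Stack after ???:  [18, -3, -3]
The instruction that transforms [18, -3] -> [18, -3, -3] is: dup

Answer: dup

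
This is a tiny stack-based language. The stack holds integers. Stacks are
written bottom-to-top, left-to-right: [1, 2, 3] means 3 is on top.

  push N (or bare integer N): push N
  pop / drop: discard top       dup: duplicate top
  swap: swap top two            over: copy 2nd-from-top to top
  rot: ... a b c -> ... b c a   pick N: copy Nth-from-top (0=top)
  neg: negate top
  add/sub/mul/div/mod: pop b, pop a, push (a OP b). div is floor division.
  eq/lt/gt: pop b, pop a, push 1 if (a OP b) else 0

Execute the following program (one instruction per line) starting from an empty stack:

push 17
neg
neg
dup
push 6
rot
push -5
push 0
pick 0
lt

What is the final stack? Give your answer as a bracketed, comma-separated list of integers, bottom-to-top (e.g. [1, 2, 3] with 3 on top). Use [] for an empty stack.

Answer: [17, 6, 17, -5, 0]

Derivation:
After 'push 17': [17]
After 'neg': [-17]
After 'neg': [17]
After 'dup': [17, 17]
After 'push 6': [17, 17, 6]
After 'rot': [17, 6, 17]
After 'push -5': [17, 6, 17, -5]
After 'push 0': [17, 6, 17, -5, 0]
After 'pick 0': [17, 6, 17, -5, 0, 0]
After 'lt': [17, 6, 17, -5, 0]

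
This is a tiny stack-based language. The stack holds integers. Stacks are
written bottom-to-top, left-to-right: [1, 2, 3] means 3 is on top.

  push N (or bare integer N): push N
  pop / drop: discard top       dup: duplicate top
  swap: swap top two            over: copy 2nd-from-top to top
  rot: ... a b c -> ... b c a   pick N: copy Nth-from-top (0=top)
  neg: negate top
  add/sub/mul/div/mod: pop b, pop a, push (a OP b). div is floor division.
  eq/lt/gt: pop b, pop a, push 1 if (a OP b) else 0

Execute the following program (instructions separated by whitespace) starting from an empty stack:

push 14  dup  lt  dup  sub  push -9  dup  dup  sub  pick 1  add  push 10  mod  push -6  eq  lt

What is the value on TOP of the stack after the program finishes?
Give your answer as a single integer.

Answer: 1

Derivation:
After 'push 14': [14]
After 'dup': [14, 14]
After 'lt': [0]
After 'dup': [0, 0]
After 'sub': [0]
After 'push -9': [0, -9]
After 'dup': [0, -9, -9]
After 'dup': [0, -9, -9, -9]
After 'sub': [0, -9, 0]
After 'pick 1': [0, -9, 0, -9]
After 'add': [0, -9, -9]
After 'push 10': [0, -9, -9, 10]
After 'mod': [0, -9, 1]
After 'push -6': [0, -9, 1, -6]
After 'eq': [0, -9, 0]
After 'lt': [0, 1]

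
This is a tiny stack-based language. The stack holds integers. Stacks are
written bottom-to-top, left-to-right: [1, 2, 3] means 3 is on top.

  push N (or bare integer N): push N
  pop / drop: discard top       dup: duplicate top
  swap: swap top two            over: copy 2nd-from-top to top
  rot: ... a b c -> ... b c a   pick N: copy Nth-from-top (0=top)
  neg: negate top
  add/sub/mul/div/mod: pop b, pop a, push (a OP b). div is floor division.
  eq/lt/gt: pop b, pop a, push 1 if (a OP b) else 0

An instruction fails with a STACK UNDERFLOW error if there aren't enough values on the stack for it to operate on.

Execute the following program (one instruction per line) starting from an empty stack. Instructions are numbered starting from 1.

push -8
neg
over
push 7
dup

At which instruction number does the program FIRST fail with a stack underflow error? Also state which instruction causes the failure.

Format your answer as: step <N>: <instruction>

Answer: step 3: over

Derivation:
Step 1 ('push -8'): stack = [-8], depth = 1
Step 2 ('neg'): stack = [8], depth = 1
Step 3 ('over'): needs 2 value(s) but depth is 1 — STACK UNDERFLOW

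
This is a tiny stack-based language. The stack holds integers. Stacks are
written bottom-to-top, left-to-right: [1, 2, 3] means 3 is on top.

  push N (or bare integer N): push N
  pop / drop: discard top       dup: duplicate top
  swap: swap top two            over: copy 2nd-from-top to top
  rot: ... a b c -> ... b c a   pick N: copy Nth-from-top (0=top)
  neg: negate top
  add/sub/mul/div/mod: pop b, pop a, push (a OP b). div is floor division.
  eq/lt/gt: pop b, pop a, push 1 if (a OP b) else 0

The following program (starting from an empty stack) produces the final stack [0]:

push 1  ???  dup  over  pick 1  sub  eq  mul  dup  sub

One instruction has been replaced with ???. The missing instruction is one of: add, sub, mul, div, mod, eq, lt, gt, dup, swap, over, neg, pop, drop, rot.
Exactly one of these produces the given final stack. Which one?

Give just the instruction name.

Stack before ???: [1]
Stack after ???:  [-1]
The instruction that transforms [1] -> [-1] is: neg

Answer: neg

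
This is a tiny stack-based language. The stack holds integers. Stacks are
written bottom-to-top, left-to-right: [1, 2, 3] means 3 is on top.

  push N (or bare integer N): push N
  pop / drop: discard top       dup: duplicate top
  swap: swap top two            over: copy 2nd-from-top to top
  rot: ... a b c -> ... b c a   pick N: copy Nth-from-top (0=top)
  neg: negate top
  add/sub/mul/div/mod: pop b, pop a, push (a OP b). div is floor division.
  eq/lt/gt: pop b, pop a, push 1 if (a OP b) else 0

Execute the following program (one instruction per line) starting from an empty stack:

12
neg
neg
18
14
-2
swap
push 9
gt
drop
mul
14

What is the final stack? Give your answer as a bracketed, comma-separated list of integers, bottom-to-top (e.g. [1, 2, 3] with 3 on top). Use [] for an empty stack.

After 'push 12': [12]
After 'neg': [-12]
After 'neg': [12]
After 'push 18': [12, 18]
After 'push 14': [12, 18, 14]
After 'push -2': [12, 18, 14, -2]
After 'swap': [12, 18, -2, 14]
After 'push 9': [12, 18, -2, 14, 9]
After 'gt': [12, 18, -2, 1]
After 'drop': [12, 18, -2]
After 'mul': [12, -36]
After 'push 14': [12, -36, 14]

Answer: [12, -36, 14]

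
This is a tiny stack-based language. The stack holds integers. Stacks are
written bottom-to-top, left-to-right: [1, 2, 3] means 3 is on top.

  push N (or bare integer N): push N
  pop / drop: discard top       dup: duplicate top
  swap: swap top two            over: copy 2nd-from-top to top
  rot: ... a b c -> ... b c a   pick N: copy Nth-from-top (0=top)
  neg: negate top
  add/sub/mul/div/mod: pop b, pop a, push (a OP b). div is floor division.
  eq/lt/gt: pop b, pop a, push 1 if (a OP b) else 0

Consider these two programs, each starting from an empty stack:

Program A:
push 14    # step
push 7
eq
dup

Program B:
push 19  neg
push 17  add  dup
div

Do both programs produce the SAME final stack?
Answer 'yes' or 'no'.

Program A trace:
  After 'push 14': [14]
  After 'push 7': [14, 7]
  After 'eq': [0]
  After 'dup': [0, 0]
Program A final stack: [0, 0]

Program B trace:
  After 'push 19': [19]
  After 'neg': [-19]
  After 'push 17': [-19, 17]
  After 'add': [-2]
  After 'dup': [-2, -2]
  After 'div': [1]
Program B final stack: [1]
Same: no

Answer: no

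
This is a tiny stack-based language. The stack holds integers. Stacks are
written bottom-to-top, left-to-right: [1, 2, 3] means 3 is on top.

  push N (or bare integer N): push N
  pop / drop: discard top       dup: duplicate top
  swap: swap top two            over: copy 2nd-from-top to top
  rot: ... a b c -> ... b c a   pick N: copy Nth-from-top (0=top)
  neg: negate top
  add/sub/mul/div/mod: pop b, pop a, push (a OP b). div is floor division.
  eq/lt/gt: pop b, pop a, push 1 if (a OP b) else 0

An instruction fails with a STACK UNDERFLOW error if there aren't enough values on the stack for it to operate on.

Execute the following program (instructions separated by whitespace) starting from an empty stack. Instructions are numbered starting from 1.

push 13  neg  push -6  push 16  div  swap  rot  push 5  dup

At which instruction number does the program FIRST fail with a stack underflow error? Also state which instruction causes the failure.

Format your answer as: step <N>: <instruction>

Step 1 ('push 13'): stack = [13], depth = 1
Step 2 ('neg'): stack = [-13], depth = 1
Step 3 ('push -6'): stack = [-13, -6], depth = 2
Step 4 ('push 16'): stack = [-13, -6, 16], depth = 3
Step 5 ('div'): stack = [-13, -1], depth = 2
Step 6 ('swap'): stack = [-1, -13], depth = 2
Step 7 ('rot'): needs 3 value(s) but depth is 2 — STACK UNDERFLOW

Answer: step 7: rot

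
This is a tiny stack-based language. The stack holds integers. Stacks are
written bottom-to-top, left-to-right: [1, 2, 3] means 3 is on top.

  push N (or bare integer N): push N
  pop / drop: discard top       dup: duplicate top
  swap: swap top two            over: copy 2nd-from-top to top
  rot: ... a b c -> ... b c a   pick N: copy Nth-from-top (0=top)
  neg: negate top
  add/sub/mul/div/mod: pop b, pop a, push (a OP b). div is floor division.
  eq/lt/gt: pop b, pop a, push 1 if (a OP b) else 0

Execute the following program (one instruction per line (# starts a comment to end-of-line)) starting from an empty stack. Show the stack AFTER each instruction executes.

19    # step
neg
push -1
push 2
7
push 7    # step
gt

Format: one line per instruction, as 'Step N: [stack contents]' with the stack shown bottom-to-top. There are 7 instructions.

Step 1: [19]
Step 2: [-19]
Step 3: [-19, -1]
Step 4: [-19, -1, 2]
Step 5: [-19, -1, 2, 7]
Step 6: [-19, -1, 2, 7, 7]
Step 7: [-19, -1, 2, 0]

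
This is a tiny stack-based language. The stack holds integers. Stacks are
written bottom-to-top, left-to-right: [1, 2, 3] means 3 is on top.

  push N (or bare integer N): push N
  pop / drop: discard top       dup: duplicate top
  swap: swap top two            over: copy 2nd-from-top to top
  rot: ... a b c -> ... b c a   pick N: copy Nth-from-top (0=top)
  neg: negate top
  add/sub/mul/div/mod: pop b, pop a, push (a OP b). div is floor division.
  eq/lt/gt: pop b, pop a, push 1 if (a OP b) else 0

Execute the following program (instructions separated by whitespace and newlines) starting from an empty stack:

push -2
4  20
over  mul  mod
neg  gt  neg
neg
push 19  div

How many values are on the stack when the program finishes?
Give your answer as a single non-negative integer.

Answer: 1

Derivation:
After 'push -2': stack = [-2] (depth 1)
After 'push 4': stack = [-2, 4] (depth 2)
After 'push 20': stack = [-2, 4, 20] (depth 3)
After 'over': stack = [-2, 4, 20, 4] (depth 4)
After 'mul': stack = [-2, 4, 80] (depth 3)
After 'mod': stack = [-2, 4] (depth 2)
After 'neg': stack = [-2, -4] (depth 2)
After 'gt': stack = [1] (depth 1)
After 'neg': stack = [-1] (depth 1)
After 'neg': stack = [1] (depth 1)
After 'push 19': stack = [1, 19] (depth 2)
After 'div': stack = [0] (depth 1)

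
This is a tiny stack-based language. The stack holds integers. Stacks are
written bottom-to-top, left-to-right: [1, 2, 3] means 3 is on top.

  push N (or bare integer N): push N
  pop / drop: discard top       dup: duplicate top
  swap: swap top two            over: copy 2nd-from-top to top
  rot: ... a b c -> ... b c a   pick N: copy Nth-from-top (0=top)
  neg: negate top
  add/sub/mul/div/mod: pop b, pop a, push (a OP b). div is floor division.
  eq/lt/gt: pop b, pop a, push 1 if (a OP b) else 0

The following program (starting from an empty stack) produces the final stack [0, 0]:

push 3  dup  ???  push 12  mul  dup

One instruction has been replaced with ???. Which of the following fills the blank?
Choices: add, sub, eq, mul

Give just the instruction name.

Answer: sub

Derivation:
Stack before ???: [3, 3]
Stack after ???:  [0]
Checking each choice:
  add: produces [72, 72]
  sub: MATCH
  eq: produces [12, 12]
  mul: produces [108, 108]


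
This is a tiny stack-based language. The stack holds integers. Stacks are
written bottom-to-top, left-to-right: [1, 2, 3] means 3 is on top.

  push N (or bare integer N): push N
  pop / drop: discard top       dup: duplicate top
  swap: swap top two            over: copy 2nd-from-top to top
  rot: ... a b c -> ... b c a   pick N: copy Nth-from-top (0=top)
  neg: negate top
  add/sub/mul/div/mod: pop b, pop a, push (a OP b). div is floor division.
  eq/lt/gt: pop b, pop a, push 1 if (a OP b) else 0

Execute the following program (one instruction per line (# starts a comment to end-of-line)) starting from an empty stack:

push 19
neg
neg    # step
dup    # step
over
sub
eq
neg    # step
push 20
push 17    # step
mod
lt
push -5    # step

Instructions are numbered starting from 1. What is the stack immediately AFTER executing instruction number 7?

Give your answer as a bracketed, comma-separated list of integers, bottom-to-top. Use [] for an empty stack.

Step 1 ('push 19'): [19]
Step 2 ('neg'): [-19]
Step 3 ('neg'): [19]
Step 4 ('dup'): [19, 19]
Step 5 ('over'): [19, 19, 19]
Step 6 ('sub'): [19, 0]
Step 7 ('eq'): [0]

Answer: [0]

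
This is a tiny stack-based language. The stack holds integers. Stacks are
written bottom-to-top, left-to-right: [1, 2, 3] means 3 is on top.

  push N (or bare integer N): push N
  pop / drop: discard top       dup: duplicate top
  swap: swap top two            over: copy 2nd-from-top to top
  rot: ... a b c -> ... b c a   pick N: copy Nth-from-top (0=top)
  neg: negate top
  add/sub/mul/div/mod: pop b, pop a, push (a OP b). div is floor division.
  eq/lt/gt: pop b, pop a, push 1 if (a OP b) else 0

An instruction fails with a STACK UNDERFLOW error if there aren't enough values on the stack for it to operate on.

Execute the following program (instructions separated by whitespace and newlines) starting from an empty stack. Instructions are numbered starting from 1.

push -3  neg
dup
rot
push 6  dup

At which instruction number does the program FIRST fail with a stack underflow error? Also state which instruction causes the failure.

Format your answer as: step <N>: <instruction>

Answer: step 4: rot

Derivation:
Step 1 ('push -3'): stack = [-3], depth = 1
Step 2 ('neg'): stack = [3], depth = 1
Step 3 ('dup'): stack = [3, 3], depth = 2
Step 4 ('rot'): needs 3 value(s) but depth is 2 — STACK UNDERFLOW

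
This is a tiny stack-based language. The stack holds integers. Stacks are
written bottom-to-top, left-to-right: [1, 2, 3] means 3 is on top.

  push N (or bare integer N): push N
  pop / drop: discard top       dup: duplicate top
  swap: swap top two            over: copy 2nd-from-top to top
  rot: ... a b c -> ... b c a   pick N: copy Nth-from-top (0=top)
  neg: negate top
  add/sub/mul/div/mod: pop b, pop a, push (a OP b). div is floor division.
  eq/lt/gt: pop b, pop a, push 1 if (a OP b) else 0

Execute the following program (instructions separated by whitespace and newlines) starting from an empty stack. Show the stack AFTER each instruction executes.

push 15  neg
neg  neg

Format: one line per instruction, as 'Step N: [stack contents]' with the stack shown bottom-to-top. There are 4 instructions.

Step 1: [15]
Step 2: [-15]
Step 3: [15]
Step 4: [-15]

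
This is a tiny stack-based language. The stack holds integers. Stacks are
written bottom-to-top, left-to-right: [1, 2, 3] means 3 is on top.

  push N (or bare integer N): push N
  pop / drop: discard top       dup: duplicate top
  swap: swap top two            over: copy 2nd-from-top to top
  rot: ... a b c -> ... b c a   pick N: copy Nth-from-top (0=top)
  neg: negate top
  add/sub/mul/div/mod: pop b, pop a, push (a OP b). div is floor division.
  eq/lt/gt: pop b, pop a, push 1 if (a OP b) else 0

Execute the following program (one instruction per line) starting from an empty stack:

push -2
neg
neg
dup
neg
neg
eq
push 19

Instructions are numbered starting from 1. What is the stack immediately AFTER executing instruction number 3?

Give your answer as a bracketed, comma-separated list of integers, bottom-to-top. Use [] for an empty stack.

Step 1 ('push -2'): [-2]
Step 2 ('neg'): [2]
Step 3 ('neg'): [-2]

Answer: [-2]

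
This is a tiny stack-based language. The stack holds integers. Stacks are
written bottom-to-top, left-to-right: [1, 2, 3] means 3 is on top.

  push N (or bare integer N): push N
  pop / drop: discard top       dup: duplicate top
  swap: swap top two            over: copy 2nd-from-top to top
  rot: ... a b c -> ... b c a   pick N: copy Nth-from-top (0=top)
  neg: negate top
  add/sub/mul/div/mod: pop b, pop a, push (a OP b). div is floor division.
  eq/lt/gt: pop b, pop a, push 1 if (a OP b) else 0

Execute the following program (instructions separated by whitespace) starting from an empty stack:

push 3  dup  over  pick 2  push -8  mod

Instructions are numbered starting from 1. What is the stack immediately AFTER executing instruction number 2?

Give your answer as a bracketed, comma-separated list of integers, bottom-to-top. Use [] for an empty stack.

Step 1 ('push 3'): [3]
Step 2 ('dup'): [3, 3]

Answer: [3, 3]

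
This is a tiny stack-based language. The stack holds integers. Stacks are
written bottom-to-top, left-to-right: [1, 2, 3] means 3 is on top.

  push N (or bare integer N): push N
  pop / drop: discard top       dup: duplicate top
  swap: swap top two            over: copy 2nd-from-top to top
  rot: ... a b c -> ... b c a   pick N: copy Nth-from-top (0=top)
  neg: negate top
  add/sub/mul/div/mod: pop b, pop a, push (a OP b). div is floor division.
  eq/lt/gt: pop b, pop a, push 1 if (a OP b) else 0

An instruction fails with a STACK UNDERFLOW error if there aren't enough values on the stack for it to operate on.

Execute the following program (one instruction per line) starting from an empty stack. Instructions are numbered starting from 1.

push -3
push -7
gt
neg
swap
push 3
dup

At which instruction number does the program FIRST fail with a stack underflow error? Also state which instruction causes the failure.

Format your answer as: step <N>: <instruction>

Answer: step 5: swap

Derivation:
Step 1 ('push -3'): stack = [-3], depth = 1
Step 2 ('push -7'): stack = [-3, -7], depth = 2
Step 3 ('gt'): stack = [1], depth = 1
Step 4 ('neg'): stack = [-1], depth = 1
Step 5 ('swap'): needs 2 value(s) but depth is 1 — STACK UNDERFLOW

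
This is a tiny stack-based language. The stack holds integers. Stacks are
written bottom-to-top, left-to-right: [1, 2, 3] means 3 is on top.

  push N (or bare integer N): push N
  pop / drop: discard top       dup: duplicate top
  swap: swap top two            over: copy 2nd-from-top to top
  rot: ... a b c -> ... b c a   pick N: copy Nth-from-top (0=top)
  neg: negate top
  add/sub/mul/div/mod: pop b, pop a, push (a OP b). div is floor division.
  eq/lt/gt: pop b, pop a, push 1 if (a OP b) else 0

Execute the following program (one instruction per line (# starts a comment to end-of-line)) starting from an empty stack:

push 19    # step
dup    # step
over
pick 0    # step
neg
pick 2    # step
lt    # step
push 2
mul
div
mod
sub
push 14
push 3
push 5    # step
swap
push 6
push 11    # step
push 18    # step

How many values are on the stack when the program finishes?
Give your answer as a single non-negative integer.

Answer: 7

Derivation:
After 'push 19': stack = [19] (depth 1)
After 'dup': stack = [19, 19] (depth 2)
After 'over': stack = [19, 19, 19] (depth 3)
After 'pick 0': stack = [19, 19, 19, 19] (depth 4)
After 'neg': stack = [19, 19, 19, -19] (depth 4)
After 'pick 2': stack = [19, 19, 19, -19, 19] (depth 5)
After 'lt': stack = [19, 19, 19, 1] (depth 4)
After 'push 2': stack = [19, 19, 19, 1, 2] (depth 5)
After 'mul': stack = [19, 19, 19, 2] (depth 4)
After 'div': stack = [19, 19, 9] (depth 3)
After 'mod': stack = [19, 1] (depth 2)
After 'sub': stack = [18] (depth 1)
After 'push 14': stack = [18, 14] (depth 2)
After 'push 3': stack = [18, 14, 3] (depth 3)
After 'push 5': stack = [18, 14, 3, 5] (depth 4)
After 'swap': stack = [18, 14, 5, 3] (depth 4)
After 'push 6': stack = [18, 14, 5, 3, 6] (depth 5)
After 'push 11': stack = [18, 14, 5, 3, 6, 11] (depth 6)
After 'push 18': stack = [18, 14, 5, 3, 6, 11, 18] (depth 7)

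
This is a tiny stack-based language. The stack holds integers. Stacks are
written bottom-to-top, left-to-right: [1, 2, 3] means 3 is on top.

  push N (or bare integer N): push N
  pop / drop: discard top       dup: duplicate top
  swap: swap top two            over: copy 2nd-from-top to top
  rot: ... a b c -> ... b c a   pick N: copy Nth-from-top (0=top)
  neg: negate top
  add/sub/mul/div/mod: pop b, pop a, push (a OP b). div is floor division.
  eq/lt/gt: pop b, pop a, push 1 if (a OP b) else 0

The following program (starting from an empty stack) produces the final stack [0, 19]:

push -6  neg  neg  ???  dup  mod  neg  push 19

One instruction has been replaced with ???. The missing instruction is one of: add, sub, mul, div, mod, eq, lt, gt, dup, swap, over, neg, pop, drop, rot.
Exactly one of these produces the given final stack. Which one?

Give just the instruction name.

Stack before ???: [-6]
Stack after ???:  [6]
The instruction that transforms [-6] -> [6] is: neg

Answer: neg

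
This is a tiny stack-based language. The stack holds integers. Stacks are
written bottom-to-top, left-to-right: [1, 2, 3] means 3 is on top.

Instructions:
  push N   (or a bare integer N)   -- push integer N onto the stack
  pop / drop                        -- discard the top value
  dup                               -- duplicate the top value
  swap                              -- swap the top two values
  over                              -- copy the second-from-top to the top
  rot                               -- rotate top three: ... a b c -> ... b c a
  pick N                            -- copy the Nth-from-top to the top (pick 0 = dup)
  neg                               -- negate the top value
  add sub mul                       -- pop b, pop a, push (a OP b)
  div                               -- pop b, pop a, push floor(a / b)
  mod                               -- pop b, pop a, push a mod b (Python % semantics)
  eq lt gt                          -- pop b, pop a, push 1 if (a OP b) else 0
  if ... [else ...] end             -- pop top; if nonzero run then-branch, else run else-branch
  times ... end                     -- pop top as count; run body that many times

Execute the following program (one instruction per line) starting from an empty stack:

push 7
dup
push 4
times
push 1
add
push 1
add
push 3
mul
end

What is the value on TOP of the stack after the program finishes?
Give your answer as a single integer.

After 'push 7': [7]
After 'dup': [7, 7]
After 'push 4': [7, 7, 4]
After 'times': [7, 7]
After 'push 1': [7, 7, 1]
After 'add': [7, 8]
After 'push 1': [7, 8, 1]
After 'add': [7, 9]
After 'push 3': [7, 9, 3]
After 'mul': [7, 27]
  ...
After 'push 1': [7, 88, 1]
After 'add': [7, 89]
After 'push 3': [7, 89, 3]
After 'mul': [7, 267]
After 'push 1': [7, 267, 1]
After 'add': [7, 268]
After 'push 1': [7, 268, 1]
After 'add': [7, 269]
After 'push 3': [7, 269, 3]
After 'mul': [7, 807]

Answer: 807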